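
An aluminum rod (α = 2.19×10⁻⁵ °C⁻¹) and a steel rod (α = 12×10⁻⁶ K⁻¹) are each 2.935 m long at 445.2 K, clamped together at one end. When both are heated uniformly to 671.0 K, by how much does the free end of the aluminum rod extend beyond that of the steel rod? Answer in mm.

ΔT = 225.8 K
aluminum: ΔL = 2.19×10⁻⁵ × 2.935 m × 225.8 = 1.4514×10⁻² m = 14.514 mm
steel: ΔL = 12×10⁻⁶ × 2.935 m × 225.8 = 7.9527×10⁻³ m = 7.9527 mm
difference = 14.514 − 7.9527 = 6.5613 mm

6.56 mm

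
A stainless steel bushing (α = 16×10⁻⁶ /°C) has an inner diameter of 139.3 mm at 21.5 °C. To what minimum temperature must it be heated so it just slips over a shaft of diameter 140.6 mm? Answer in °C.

T = 605 °C

Required Δd = 140.6 − 139.3 = 1.3 mm
Δd = αd₀ΔT ⇒ ΔT = Δd/(αd₀) = 1.3 / (16×10⁻⁶ × 139.3) = 583.27 K
T_min = 21.5 + 583.27 = 604.77 °C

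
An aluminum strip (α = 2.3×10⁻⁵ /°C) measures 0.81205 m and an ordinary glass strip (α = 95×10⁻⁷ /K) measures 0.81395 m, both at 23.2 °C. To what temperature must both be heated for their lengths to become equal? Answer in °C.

L₁(1 + α₁ΔT) = L₂(1 + α₂ΔT) ⇒ ΔT = (L₂ − L₁)/(α₁L₁ − α₂L₂)
L₂ − L₁ = 0.81395 − 0.81205 = 1.90×10⁻³ m
α₁L₁ − α₂L₂ = 2.3×10⁻⁵×0.81205 − 95×10⁻⁷×0.81395 = 1.0944625×10⁻⁵ m/K
ΔT = 1.90×10⁻³ / 1.0944625×10⁻⁵ = 173.601 K
T = 23.2 + 173.601 = 196.801 °C

T = 196.8 °C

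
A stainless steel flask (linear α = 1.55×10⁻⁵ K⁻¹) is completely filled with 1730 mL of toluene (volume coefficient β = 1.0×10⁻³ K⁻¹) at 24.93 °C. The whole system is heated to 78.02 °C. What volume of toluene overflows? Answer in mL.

The flask also expands: β_container ≈ 3α = 4.65×10⁻⁵ /K
Net overflow = V₀(β_liq − 3α_cont)ΔT
β − 3α = 1.00×10⁻³ − 4.65×10⁻⁵ = 9.535×10⁻⁴ /K; ΔT = 53.09 K
ΔV = 1730 × 9.535×10⁻⁴ × 53.09 = 87.6 mL

87.6 mL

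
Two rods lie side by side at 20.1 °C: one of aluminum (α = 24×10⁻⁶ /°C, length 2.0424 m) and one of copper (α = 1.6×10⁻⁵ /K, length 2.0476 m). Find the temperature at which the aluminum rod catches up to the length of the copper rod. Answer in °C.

T = 340.0 °C

L₁(1 + α₁ΔT) = L₂(1 + α₂ΔT) ⇒ ΔT = (L₂ − L₁)/(α₁L₁ − α₂L₂)
L₂ − L₁ = 2.0476 − 2.0424 = 5.20×10⁻³ m
α₁L₁ − α₂L₂ = 24×10⁻⁶×2.0424 − 1.6×10⁻⁵×2.0476 = 1.6256×10⁻⁵ m/K
ΔT = 5.20×10⁻³ / 1.6256×10⁻⁵ = 319.882 K
T = 20.1 + 319.882 = 339.982 °C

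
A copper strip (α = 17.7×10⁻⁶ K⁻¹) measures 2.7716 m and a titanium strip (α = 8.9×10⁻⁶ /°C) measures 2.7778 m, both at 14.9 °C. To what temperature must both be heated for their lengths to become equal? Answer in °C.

L₁(1 + α₁ΔT) = L₂(1 + α₂ΔT) ⇒ ΔT = (L₂ − L₁)/(α₁L₁ − α₂L₂)
L₂ − L₁ = 2.7778 − 2.7716 = 6.20×10⁻³ m
α₁L₁ − α₂L₂ = 17.7×10⁻⁶×2.7716 − 8.9×10⁻⁶×2.7778 = 2.43349×10⁻⁵ m/K
ΔT = 6.20×10⁻³ / 2.43349×10⁻⁵ = 254.778 K
T = 14.9 + 254.778 = 269.678 °C

T = 269.7 °C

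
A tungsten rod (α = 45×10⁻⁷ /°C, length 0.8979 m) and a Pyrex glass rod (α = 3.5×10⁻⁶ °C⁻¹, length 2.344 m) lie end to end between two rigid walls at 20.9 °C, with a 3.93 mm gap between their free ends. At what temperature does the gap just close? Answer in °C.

Gap closes when ΔL₁ + ΔL₂ = 3.93 mm = 3.93×10⁻³ m
(α₁L₁ + α₂L₂)ΔT = g
α₁L₁ + α₂L₂ = 45×10⁻⁷×0.8979 + 3.5×10⁻⁶×2.344 = 1.224455×10⁻⁵ m/K
ΔT = 3.93×10⁻³ / 1.224455×10⁻⁵ = 320.96 K
T = 20.9 + 320.96 = 341.86 °C

T = 342 °C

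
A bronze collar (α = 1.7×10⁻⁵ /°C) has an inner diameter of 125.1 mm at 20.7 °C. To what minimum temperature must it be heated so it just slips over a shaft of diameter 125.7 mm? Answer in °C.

T = 303 °C

Required Δd = 125.7 − 125.1 = 0.6 mm
Δd = αd₀ΔT ⇒ ΔT = Δd/(αd₀) = 0.6 / (1.7×10⁻⁵ × 125.1) = 282.13 K
T_min = 20.7 + 282.13 = 302.83 °C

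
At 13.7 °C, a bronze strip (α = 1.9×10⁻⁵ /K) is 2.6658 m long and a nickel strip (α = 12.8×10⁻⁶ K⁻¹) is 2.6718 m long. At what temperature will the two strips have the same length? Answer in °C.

T = 378.4 °C

L₁(1 + α₁ΔT) = L₂(1 + α₂ΔT) ⇒ ΔT = (L₂ − L₁)/(α₁L₁ − α₂L₂)
L₂ − L₁ = 2.6718 − 2.6658 = 6.00×10⁻³ m
α₁L₁ − α₂L₂ = 1.9×10⁻⁵×2.6658 − 12.8×10⁻⁶×2.6718 = 1.645116×10⁻⁵ m/K
ΔT = 6.00×10⁻³ / 1.645116×10⁻⁵ = 364.716 K
T = 13.7 + 364.716 = 378.416 °C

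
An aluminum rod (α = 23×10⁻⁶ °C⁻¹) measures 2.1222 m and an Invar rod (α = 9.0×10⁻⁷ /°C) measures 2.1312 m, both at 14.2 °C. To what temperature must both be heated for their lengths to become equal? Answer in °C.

L₁(1 + α₁ΔT) = L₂(1 + α₂ΔT) ⇒ ΔT = (L₂ − L₁)/(α₁L₁ − α₂L₂)
L₂ − L₁ = 2.1312 − 2.1222 = 9.00×10⁻³ m
α₁L₁ − α₂L₂ = 23×10⁻⁶×2.1222 − 9.0×10⁻⁷×2.1312 = 4.689252×10⁻⁵ m/K
ΔT = 9.00×10⁻³ / 4.689252×10⁻⁵ = 191.928 K
T = 14.2 + 191.928 = 206.128 °C

T = 206.1 °C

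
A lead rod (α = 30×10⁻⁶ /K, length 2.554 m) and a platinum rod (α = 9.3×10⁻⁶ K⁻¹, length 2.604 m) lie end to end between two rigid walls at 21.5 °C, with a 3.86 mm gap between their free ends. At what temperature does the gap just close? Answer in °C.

Gap closes when ΔL₁ + ΔL₂ = 3.86 mm = 3.86×10⁻³ m
(α₁L₁ + α₂L₂)ΔT = g
α₁L₁ + α₂L₂ = 30×10⁻⁶×2.554 + 9.3×10⁻⁶×2.604 = 1.008372×10⁻⁴ m/K
ΔT = 3.86×10⁻³ / 1.008372×10⁻⁴ = 38.280 K
T = 21.5 + 38.280 = 59.780 °C

T = 59.8 °C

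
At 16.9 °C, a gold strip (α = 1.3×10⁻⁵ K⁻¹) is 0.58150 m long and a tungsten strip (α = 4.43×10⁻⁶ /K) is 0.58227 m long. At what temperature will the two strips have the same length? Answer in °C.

T = 171.5 °C

L₁(1 + α₁ΔT) = L₂(1 + α₂ΔT) ⇒ ΔT = (L₂ − L₁)/(α₁L₁ − α₂L₂)
L₂ − L₁ = 0.58227 − 0.58150 = 7.70×10⁻⁴ m
α₁L₁ − α₂L₂ = 1.3×10⁻⁵×0.58150 − 4.43×10⁻⁶×0.58227 = 4.9800439×10⁻⁶ m/K
ΔT = 7.70×10⁻⁴ / 4.9800439×10⁻⁶ = 154.617 K
T = 16.9 + 154.617 = 171.517 °C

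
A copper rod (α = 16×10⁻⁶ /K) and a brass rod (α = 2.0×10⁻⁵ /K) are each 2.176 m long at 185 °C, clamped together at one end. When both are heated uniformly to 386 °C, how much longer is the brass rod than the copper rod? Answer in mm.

1.75 mm

ΔT = 201 K
copper: ΔL = 16×10⁻⁶ × 2.176 m × 201 = 6.9980×10⁻³ m = 6.9980 mm
brass: ΔL = 2.0×10⁻⁵ × 2.176 m × 201 = 8.7475×10⁻³ m = 8.7475 mm
difference = 8.7475 − 6.9980 = 1.7495 mm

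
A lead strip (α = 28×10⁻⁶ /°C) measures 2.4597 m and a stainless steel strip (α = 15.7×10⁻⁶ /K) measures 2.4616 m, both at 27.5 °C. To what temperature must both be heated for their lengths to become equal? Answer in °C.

L₁(1 + α₁ΔT) = L₂(1 + α₂ΔT) ⇒ ΔT = (L₂ − L₁)/(α₁L₁ − α₂L₂)
L₂ − L₁ = 2.4616 − 2.4597 = 1.90×10⁻³ m
α₁L₁ − α₂L₂ = 28×10⁻⁶×2.4597 − 15.7×10⁻⁶×2.4616 = 3.022448×10⁻⁵ m/K
ΔT = 1.90×10⁻³ / 3.022448×10⁻⁵ = 62.8630 K
T = 27.5 + 62.8630 = 90.3630 °C

T = 90.36 °C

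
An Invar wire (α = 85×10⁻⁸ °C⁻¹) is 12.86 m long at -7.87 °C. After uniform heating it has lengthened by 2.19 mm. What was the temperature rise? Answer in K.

ΔL = αL₀ΔT ⇒ ΔT = ΔL / (αL₀)
ΔT = 2.19×10⁻³ m / (85×10⁻⁸ × 12.86 m) = 200.35 K

ΔT = 200 K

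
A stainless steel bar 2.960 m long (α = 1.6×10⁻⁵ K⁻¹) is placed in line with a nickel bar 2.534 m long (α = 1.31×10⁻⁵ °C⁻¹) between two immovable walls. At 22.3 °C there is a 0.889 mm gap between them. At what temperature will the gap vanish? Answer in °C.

T = 33.3 °C

Gap closes when ΔL₁ + ΔL₂ = 0.889 mm = 8.89×10⁻⁴ m
(α₁L₁ + α₂L₂)ΔT = g
α₁L₁ + α₂L₂ = 1.6×10⁻⁵×2.960 + 1.31×10⁻⁵×2.534 = 8.05554×10⁻⁵ m/K
ΔT = 8.89×10⁻⁴ / 8.05554×10⁻⁵ = 11.036 K
T = 22.3 + 11.036 = 33.336 °C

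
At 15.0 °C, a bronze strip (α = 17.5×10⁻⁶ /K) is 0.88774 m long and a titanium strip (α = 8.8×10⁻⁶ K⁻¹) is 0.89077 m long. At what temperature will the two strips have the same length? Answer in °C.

T = 408.7 °C

L₁(1 + α₁ΔT) = L₂(1 + α₂ΔT) ⇒ ΔT = (L₂ − L₁)/(α₁L₁ − α₂L₂)
L₂ − L₁ = 0.89077 − 0.88774 = 3.03×10⁻³ m
α₁L₁ − α₂L₂ = 17.5×10⁻⁶×0.88774 − 8.8×10⁻⁶×0.89077 = 7.696674×10⁻⁶ m/K
ΔT = 3.03×10⁻³ / 7.696674×10⁻⁶ = 393.677 K
T = 15.0 + 393.677 = 408.677 °C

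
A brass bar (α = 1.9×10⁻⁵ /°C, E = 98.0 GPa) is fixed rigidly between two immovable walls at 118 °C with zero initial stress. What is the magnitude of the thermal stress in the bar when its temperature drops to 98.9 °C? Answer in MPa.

Fully constrained: the free strain ε = αΔT is blocked, so σ = Eε = EαΔT.
|ΔT| = 19.1 K
σ = 98.0×10⁹ × 1.9×10⁻⁵ × 19.1 = 3.56×10⁷ Pa

σ = 35.6 MPa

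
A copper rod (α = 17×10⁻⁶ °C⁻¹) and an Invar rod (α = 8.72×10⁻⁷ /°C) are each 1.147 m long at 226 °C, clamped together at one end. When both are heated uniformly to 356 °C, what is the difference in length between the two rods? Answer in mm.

2.40 mm

ΔT = 130 K
copper: ΔL = 17×10⁻⁶ × 1.147 m × 130 = 2.5349×10⁻³ m = 2.5349 mm
Invar: ΔL = 8.72×10⁻⁷ × 1.147 m × 130 = 1.3002×10⁻⁴ m = 0.13002 mm
difference = 2.5349 − 0.13002 = 2.40488 mm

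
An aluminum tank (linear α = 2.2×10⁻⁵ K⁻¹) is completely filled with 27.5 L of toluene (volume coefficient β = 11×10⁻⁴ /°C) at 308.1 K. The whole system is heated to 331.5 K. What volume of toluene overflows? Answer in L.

0.665 L

The tank also expands: β_container ≈ 3α = 6.6×10⁻⁵ /K
Net overflow = V₀(β_liq − 3α_cont)ΔT
β − 3α = 1.10×10⁻³ − 6.6×10⁻⁵ = 1.034×10⁻³ /K; ΔT = 23.4 K
ΔV = 27.5 × 1.034×10⁻³ × 23.4 = 0.665 L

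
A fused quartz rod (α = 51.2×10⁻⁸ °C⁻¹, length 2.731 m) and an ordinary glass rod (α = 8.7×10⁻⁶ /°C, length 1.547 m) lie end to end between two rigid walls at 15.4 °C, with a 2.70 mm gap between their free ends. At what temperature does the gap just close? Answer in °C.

α₁L₁ = 1.398272×10⁻⁶ m/K, α₂L₂ = 1.34589×10⁻⁵ m/K → total 1.4857172×10⁻⁵ m/K
ΔT = g/(α₁L₁+α₂L₂) = 2.70×10⁻³ / 1.4857172×10⁻⁵ = 181.73 K
T = 15.4 + 181.73 = 197.13 °C

T = 197 °C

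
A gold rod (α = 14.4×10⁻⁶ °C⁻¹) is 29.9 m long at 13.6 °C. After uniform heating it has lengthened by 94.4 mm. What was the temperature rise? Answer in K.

ΔL = αL₀ΔT ⇒ ΔT = ΔL / (αL₀)
ΔT = 94.4×10⁻³ m / (14.4×10⁻⁶ × 29.9 m) = 219.25 K

ΔT = 219 K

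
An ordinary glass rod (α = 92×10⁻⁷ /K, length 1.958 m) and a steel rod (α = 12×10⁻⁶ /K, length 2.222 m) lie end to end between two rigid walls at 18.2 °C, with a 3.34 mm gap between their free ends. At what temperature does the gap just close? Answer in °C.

α₁L₁ = 1.80136×10⁻⁵ m/K, α₂L₂ = 2.6664×10⁻⁵ m/K → total 4.46776×10⁻⁵ m/K
ΔT = g/(α₁L₁+α₂L₂) = 3.34×10⁻³ / 4.46776×10⁻⁵ = 74.758 K
T = 18.2 + 74.758 = 92.958 °C

T = 93.0 °C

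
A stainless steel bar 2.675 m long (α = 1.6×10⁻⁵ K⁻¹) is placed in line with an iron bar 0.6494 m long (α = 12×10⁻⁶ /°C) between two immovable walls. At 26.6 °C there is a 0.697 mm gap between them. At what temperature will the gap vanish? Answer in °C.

Gap closes when ΔL₁ + ΔL₂ = 0.697 mm = 6.97×10⁻⁴ m
(α₁L₁ + α₂L₂)ΔT = g
α₁L₁ + α₂L₂ = 1.6×10⁻⁵×2.675 + 12×10⁻⁶×0.6494 = 5.05928×10⁻⁵ m/K
ΔT = 6.97×10⁻⁴ / 5.05928×10⁻⁵ = 13.777 K
T = 26.6 + 13.777 = 40.377 °C

T = 40.4 °C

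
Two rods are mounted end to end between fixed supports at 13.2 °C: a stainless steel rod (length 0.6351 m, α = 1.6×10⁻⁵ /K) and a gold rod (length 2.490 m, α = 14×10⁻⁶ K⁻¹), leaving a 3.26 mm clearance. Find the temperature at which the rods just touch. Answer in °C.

α₁L₁ = 1.01616×10⁻⁵ m/K, α₂L₂ = 3.486×10⁻⁵ m/K → total 4.50216×10⁻⁵ m/K
ΔT = g/(α₁L₁+α₂L₂) = 3.26×10⁻³ / 4.50216×10⁻⁵ = 72.410 K
T = 13.2 + 72.410 = 85.610 °C

T = 85.6 °C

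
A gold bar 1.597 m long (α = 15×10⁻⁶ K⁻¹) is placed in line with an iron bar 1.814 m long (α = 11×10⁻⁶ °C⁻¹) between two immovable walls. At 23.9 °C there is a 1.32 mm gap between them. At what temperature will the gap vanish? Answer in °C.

Gap closes when ΔL₁ + ΔL₂ = 1.32 mm = 1.32×10⁻³ m
(α₁L₁ + α₂L₂)ΔT = g
α₁L₁ + α₂L₂ = 15×10⁻⁶×1.597 + 11×10⁻⁶×1.814 = 4.3909×10⁻⁵ m/K
ΔT = 1.32×10⁻³ / 4.3909×10⁻⁵ = 30.062 K
T = 23.9 + 30.062 = 53.962 °C

T = 54.0 °C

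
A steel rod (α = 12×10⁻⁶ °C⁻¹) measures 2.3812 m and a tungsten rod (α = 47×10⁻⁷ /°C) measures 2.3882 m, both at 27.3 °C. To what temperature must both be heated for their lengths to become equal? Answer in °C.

T = 430.8 °C

Equal length when α₁L₁ΔT − α₂L₂ΔT = L₂ − L₁ = 7.00×10⁻³ m
α₁L₁ = 2.85744×10⁻⁵, α₂L₂ = 1.122454×10⁻⁵ → Δ(αL) = 1.734986×10⁻⁵ m/K
ΔT = 7.00×10⁻³ / 1.734986×10⁻⁵ = 403.461 K, so T = 27.3 + 403.461 = 430.761 °C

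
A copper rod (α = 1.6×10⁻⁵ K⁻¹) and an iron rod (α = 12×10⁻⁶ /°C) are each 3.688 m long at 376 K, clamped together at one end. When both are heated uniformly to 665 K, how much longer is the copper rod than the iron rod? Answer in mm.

ΔT = 289 K
copper: ΔL = 1.6×10⁻⁵ × 3.688 m × 289 = 1.7053×10⁻² m = 17.053 mm
iron: ΔL = 12×10⁻⁶ × 3.688 m × 289 = 1.2790×10⁻² m = 12.790 mm
difference = 17.053 − 12.790 = 4.263 mm

4.26 mm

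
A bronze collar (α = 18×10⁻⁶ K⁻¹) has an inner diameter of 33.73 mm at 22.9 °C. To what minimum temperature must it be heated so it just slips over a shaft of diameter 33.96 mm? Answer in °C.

T = 402 °C

Required Δd = 33.96 − 33.73 = 0.23 mm
Δd = αd₀ΔT ⇒ ΔT = Δd/(αd₀) = 0.23 / (18×10⁻⁶ × 33.73) = 378.83 K
T_min = 22.9 + 378.83 = 401.73 °C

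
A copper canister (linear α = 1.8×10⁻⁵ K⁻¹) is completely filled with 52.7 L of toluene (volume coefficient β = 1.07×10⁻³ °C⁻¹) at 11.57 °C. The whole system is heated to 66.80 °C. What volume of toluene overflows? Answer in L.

2.96 L

The canister also expands: β_container ≈ 3α = 5.4×10⁻⁵ /K
Net overflow = V₀(β_liq − 3α_cont)ΔT
β − 3α = 1.07×10⁻³ − 5.4×10⁻⁵ = 1.016×10⁻³ /K; ΔT = 55.23 K
ΔV = 52.7 × 1.016×10⁻³ × 55.23 = 2.96 L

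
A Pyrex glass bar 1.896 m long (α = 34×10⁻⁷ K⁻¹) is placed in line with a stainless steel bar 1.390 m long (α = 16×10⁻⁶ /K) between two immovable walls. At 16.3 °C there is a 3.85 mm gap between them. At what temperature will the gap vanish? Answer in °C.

T = 151 °C

Gap closes when ΔL₁ + ΔL₂ = 3.85 mm = 3.85×10⁻³ m
(α₁L₁ + α₂L₂)ΔT = g
α₁L₁ + α₂L₂ = 34×10⁻⁷×1.896 + 16×10⁻⁶×1.390 = 2.86864×10⁻⁵ m/K
ΔT = 3.85×10⁻³ / 2.86864×10⁻⁵ = 134.21 K
T = 16.3 + 134.21 = 150.51 °C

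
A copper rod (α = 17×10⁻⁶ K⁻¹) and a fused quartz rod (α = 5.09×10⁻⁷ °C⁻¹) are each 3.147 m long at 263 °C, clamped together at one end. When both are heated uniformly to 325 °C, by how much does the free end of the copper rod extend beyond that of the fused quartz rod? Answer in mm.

3.22 mm

ΔT = 62 K
copper: ΔL = 17×10⁻⁶ × 3.147 m × 62 = 3.3169×10⁻³ m = 3.3169 mm
fused quartz: ΔL = 5.09×10⁻⁷ × 3.147 m × 62 = 9.9313×10⁻⁵ m = 0.099313 mm
difference = 3.3169 − 0.099313 = 3.217587 mm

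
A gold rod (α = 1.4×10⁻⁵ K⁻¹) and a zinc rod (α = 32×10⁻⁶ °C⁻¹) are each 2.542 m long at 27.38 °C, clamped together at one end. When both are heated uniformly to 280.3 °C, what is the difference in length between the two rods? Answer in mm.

ΔT = 252.92 K
gold: ΔL = 1.4×10⁻⁵ × 2.542 m × 252.92 = 9.0009×10⁻³ m = 9.0009 mm
zinc: ΔL = 32×10⁻⁶ × 2.542 m × 252.92 = 2.0574×10⁻² m = 20.574 mm
difference = 20.574 − 9.0009 = 11.5731 mm

11.6 mm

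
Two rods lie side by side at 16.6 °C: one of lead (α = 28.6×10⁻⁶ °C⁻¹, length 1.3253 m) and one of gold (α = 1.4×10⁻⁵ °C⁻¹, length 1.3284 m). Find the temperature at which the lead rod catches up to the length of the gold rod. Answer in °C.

L₁(1 + α₁ΔT) = L₂(1 + α₂ΔT) ⇒ ΔT = (L₂ − L₁)/(α₁L₁ − α₂L₂)
L₂ − L₁ = 1.3284 − 1.3253 = 3.10×10⁻³ m
α₁L₁ − α₂L₂ = 28.6×10⁻⁶×1.3253 − 1.4×10⁻⁵×1.3284 = 1.930598×10⁻⁵ m/K
ΔT = 3.10×10⁻³ / 1.930598×10⁻⁵ = 160.572 K
T = 16.6 + 160.572 = 177.172 °C

T = 177.2 °C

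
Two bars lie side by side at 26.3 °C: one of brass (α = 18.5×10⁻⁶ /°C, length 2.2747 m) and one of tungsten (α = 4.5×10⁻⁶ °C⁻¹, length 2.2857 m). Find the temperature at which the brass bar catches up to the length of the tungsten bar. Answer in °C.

T = 372.3 °C

Equal length when α₁L₁ΔT − α₂L₂ΔT = L₂ − L₁ = 1.10×10⁻² m
α₁L₁ = 4.208195×10⁻⁵, α₂L₂ = 1.028565×10⁻⁵ → Δ(αL) = 3.17963×10⁻⁵ m/K
ΔT = 1.10×10⁻² / 3.17963×10⁻⁵ = 345.952 K, so T = 26.3 + 345.952 = 372.252 °C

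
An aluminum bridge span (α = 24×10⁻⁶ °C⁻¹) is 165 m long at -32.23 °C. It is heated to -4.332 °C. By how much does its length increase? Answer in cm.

|ΔT| = |-4.332 − (-32.23)| = 27.898 K
ΔL = αL₀ΔT = (24×10⁻⁶)(165)(27.898) = 1.10×10⁻¹ m

ΔL = 11.0 cm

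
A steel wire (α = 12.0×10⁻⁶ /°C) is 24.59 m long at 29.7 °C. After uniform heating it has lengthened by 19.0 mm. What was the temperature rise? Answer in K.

ΔT = 64.4 K

ΔL = αL₀ΔT ⇒ ΔT = ΔL / (αL₀)
ΔT = 19.0×10⁻³ m / (12.0×10⁻⁶ × 24.59 m) = 64.389 K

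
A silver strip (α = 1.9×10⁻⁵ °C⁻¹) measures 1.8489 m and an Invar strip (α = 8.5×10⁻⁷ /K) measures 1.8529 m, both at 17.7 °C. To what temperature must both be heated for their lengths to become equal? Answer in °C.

T = 136.9 °C

Equal length when α₁L₁ΔT − α₂L₂ΔT = L₂ − L₁ = 4.00×10⁻³ m
α₁L₁ = 3.51291×10⁻⁵, α₂L₂ = 1.574965×10⁻⁶ → Δ(αL) = 3.3554135×10⁻⁵ m/K
ΔT = 4.00×10⁻³ / 3.3554135×10⁻⁵ = 119.210 K, so T = 17.7 + 119.210 = 136.910 °C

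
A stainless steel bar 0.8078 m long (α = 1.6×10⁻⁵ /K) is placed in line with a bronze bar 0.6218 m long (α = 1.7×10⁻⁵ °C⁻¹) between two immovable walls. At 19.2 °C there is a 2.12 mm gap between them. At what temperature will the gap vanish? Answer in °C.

Gap closes when ΔL₁ + ΔL₂ = 2.12 mm = 2.12×10⁻³ m
(α₁L₁ + α₂L₂)ΔT = g
α₁L₁ + α₂L₂ = 1.6×10⁻⁵×0.8078 + 1.7×10⁻⁵×0.6218 = 2.34954×10⁻⁵ m/K
ΔT = 2.12×10⁻³ / 2.34954×10⁻⁵ = 90.23 K
T = 19.2 + 90.23 = 109.43 °C

T = 109 °C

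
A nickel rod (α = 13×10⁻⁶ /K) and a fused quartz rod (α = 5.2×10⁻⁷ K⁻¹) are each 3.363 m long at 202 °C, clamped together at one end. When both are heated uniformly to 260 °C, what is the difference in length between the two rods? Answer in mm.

ΔT = 58 K
nickel: ΔL = 13×10⁻⁶ × 3.363 m × 58 = 2.5357×10⁻³ m = 2.5357 mm
fused quartz: ΔL = 5.2×10⁻⁷ × 3.363 m × 58 = 1.0143×10⁻⁴ m = 0.10143 mm
difference = 2.5357 − 0.10143 = 2.43427 mm

2.43 mm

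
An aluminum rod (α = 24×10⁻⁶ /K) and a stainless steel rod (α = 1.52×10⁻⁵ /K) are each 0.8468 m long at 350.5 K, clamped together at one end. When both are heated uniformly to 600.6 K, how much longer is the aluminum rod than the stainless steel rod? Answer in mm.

ΔT = 250.1 K
aluminum: ΔL = 24×10⁻⁶ × 0.8468 m × 250.1 = 5.0828×10⁻³ m = 5.0828 mm
stainless steel: ΔL = 1.52×10⁻⁵ × 0.8468 m × 250.1 = 3.2191×10⁻³ m = 3.2191 mm
difference = 5.0828 − 3.2191 = 1.8637 mm

1.86 mm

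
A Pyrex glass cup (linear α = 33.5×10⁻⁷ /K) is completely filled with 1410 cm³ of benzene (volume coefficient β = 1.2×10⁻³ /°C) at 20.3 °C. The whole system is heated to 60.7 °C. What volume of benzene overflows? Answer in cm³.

67.8 cm³

The cup also expands: β_container ≈ 3α = 1.005×10⁻⁵ /K
Net overflow = V₀(β_liq − 3α_cont)ΔT
β − 3α = 1.20×10⁻³ − 1.005×10⁻⁵ = 1.18995×10⁻³ /K; ΔT = 40.4 K
ΔV = 1410 × 1.18995×10⁻³ × 40.4 = 67.8 cm³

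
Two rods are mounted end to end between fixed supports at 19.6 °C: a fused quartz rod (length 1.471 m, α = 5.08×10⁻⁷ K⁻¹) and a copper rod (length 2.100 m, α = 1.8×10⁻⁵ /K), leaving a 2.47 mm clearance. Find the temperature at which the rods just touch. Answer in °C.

α₁L₁ = 7.47268×10⁻⁷ m/K, α₂L₂ = 3.780×10⁻⁵ m/K → total 3.8547268×10⁻⁵ m/K
ΔT = g/(α₁L₁+α₂L₂) = 2.47×10⁻³ / 3.8547268×10⁻⁵ = 64.077 K
T = 19.6 + 64.077 = 83.677 °C

T = 83.7 °C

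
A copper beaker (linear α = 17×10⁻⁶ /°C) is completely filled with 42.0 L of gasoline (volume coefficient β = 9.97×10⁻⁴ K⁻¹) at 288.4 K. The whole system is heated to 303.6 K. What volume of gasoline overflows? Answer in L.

The beaker also expands: β_container ≈ 3α = 5.1×10⁻⁵ /K
Net overflow = V₀(β_liq − 3α_cont)ΔT
β − 3α = 9.97×10⁻⁴ − 5.1×10⁻⁵ = 9.46×10⁻⁴ /K; ΔT = 15.2 K
ΔV = 42.0 × 9.46×10⁻⁴ × 15.2 = 0.604 L

0.604 L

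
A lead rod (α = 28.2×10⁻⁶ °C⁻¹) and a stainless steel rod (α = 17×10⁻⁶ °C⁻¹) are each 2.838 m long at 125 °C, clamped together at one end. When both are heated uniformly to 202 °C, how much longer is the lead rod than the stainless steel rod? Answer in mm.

ΔT = 77 K
lead: ΔL = 28.2×10⁻⁶ × 2.838 m × 77 = 6.1624×10⁻³ m = 6.1624 mm
stainless steel: ΔL = 17×10⁻⁶ × 2.838 m × 77 = 3.7149×10⁻³ m = 3.7149 mm
difference = 6.1624 − 3.7149 = 2.4475 mm

2.45 mm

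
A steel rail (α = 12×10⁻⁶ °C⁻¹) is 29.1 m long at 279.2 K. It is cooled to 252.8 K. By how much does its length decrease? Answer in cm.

|ΔT| = |252.8 − 279.2| = 26.4 K
ΔL = αL₀ΔT = (12×10⁻⁶)(29.1)(26.4) = 9.22×10⁻³ m

ΔL = 0.922 cm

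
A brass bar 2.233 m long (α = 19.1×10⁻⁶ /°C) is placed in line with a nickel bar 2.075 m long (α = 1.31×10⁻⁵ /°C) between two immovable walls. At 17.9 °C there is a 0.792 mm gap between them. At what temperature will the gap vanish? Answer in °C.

α₁L₁ = 4.26503×10⁻⁵ m/K, α₂L₂ = 2.71825×10⁻⁵ m/K → total 6.98328×10⁻⁵ m/K
ΔT = g/(α₁L₁+α₂L₂) = 7.92×10⁻⁴ / 6.98328×10⁻⁵ = 11.341 K
T = 17.9 + 11.341 = 29.241 °C

T = 29.2 °C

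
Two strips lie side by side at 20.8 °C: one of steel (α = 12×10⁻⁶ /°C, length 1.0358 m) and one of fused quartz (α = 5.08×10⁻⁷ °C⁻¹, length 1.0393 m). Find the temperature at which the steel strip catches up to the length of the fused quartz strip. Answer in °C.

T = 314.9 °C

L₁(1 + α₁ΔT) = L₂(1 + α₂ΔT) ⇒ ΔT = (L₂ − L₁)/(α₁L₁ − α₂L₂)
L₂ − L₁ = 1.0393 − 1.0358 = 3.50×10⁻³ m
α₁L₁ − α₂L₂ = 12×10⁻⁶×1.0358 − 5.08×10⁻⁷×1.0393 = 1.19016356×10⁻⁵ m/K
ΔT = 3.50×10⁻³ / 1.19016356×10⁻⁵ = 294.077 K
T = 20.8 + 294.077 = 314.877 °C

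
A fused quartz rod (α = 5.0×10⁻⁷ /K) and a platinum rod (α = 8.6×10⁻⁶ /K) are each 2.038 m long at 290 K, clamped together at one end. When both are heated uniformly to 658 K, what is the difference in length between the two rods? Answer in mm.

ΔT = 368 K
fused quartz: ΔL = 5.0×10⁻⁷ × 2.038 m × 368 = 3.7499×10⁻⁴ m = 0.37499 mm
platinum: ΔL = 8.6×10⁻⁶ × 2.038 m × 368 = 6.4499×10⁻³ m = 6.4499 mm
difference = 6.4499 − 0.37499 = 6.07491 mm

6.07 mm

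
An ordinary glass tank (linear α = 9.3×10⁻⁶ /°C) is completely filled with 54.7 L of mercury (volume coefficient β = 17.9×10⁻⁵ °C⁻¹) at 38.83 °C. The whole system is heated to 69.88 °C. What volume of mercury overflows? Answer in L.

The tank also expands: β_container ≈ 3α = 2.79×10⁻⁵ /K
Net overflow = V₀(β_liq − 3α_cont)ΔT
β − 3α = 1.79×10⁻⁴ − 2.79×10⁻⁵ = 1.511×10⁻⁴ /K; ΔT = 31.05 K
ΔV = 54.7 × 1.511×10⁻⁴ × 31.05 = 0.257 L

0.257 L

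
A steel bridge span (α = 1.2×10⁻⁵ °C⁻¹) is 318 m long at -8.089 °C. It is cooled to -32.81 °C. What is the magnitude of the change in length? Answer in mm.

ΔL = 94.3 mm

|ΔT| = |-32.81 − (-8.089)| = 24.721 K
ΔL = αL₀ΔT = (1.2×10⁻⁵)(318)(24.721) = 9.43×10⁻² m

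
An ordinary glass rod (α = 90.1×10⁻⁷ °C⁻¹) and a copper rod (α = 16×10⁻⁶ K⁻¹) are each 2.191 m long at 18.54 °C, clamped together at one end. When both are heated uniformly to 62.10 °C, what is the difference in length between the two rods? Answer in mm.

0.667 mm

ΔT = 43.56 K
ordinary glass: ΔL = 90.1×10⁻⁷ × 2.191 m × 43.56 = 8.5991×10⁻⁴ m = 0.85991 mm
copper: ΔL = 16×10⁻⁶ × 2.191 m × 43.56 = 1.5270×10⁻³ m = 1.5270 mm
difference = 1.5270 − 0.85991 = 0.66709 mm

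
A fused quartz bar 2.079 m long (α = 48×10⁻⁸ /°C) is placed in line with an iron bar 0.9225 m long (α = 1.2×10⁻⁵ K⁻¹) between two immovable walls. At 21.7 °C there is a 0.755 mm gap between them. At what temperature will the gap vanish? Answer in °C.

T = 84.3 °C

Gap closes when ΔL₁ + ΔL₂ = 0.755 mm = 7.55×10⁻⁴ m
(α₁L₁ + α₂L₂)ΔT = g
α₁L₁ + α₂L₂ = 48×10⁻⁸×2.079 + 1.2×10⁻⁵×0.9225 = 1.206792×10⁻⁵ m/K
ΔT = 7.55×10⁻⁴ / 1.206792×10⁻⁵ = 62.563 K
T = 21.7 + 62.563 = 84.263 °C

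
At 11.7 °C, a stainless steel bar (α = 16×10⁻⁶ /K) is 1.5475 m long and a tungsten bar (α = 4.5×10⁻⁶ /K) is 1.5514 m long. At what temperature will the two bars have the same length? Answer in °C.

T = 231.1 °C

Equal length when α₁L₁ΔT − α₂L₂ΔT = L₂ − L₁ = 3.90×10⁻³ m
α₁L₁ = 2.476×10⁻⁵, α₂L₂ = 6.9813×10⁻⁶ → Δ(αL) = 1.77787×10⁻⁵ m/K
ΔT = 3.90×10⁻³ / 1.77787×10⁻⁵ = 219.364 K, so T = 11.7 + 219.364 = 231.064 °C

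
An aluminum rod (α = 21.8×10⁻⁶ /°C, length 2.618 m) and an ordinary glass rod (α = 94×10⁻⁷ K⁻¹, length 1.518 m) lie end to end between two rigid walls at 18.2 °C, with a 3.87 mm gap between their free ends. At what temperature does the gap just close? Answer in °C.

T = 72.4 °C

α₁L₁ = 5.70724×10⁻⁵ m/K, α₂L₂ = 1.42692×10⁻⁵ m/K → total 7.13416×10⁻⁵ m/K
ΔT = g/(α₁L₁+α₂L₂) = 3.87×10⁻³ / 7.13416×10⁻⁵ = 54.246 K
T = 18.2 + 54.246 = 72.446 °C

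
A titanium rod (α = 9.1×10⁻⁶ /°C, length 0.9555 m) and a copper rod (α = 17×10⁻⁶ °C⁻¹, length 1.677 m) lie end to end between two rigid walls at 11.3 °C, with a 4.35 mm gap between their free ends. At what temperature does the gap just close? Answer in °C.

α₁L₁ = 8.69505×10⁻⁶ m/K, α₂L₂ = 2.8509×10⁻⁵ m/K → total 3.720405×10⁻⁵ m/K
ΔT = g/(α₁L₁+α₂L₂) = 4.35×10⁻³ / 3.720405×10⁻⁵ = 116.92 K
T = 11.3 + 116.92 = 128.22 °C

T = 128 °C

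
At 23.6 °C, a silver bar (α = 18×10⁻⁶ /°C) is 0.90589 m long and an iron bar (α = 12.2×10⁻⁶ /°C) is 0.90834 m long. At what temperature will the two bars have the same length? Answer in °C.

L₁(1 + α₁ΔT) = L₂(1 + α₂ΔT) ⇒ ΔT = (L₂ − L₁)/(α₁L₁ − α₂L₂)
L₂ − L₁ = 0.90834 − 0.90589 = 2.45×10⁻³ m
α₁L₁ − α₂L₂ = 18×10⁻⁶×0.90589 − 12.2×10⁻⁶×0.90834 = 5.224272×10⁻⁶ m/K
ΔT = 2.45×10⁻³ / 5.224272×10⁻⁶ = 468.965 K
T = 23.6 + 468.965 = 492.565 °C

T = 492.6 °C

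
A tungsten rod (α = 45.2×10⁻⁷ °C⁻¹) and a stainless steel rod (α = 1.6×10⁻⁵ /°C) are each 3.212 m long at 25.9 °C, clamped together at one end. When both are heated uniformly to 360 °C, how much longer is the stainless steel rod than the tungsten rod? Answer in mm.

ΔT = 334.1 K
tungsten: ΔL = 45.2×10⁻⁷ × 3.212 m × 334.1 = 4.8505×10⁻³ m = 4.8505 mm
stainless steel: ΔL = 1.6×10⁻⁵ × 3.212 m × 334.1 = 1.7170×10⁻² m = 17.170 mm
difference = 17.170 − 4.8505 = 12.3195 mm

12.3 mm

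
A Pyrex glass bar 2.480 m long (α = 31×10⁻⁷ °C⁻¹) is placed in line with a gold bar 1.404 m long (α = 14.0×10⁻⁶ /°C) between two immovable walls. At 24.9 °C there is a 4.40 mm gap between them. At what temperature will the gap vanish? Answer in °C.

T = 186 °C

α₁L₁ = 7.688×10⁻⁶ m/K, α₂L₂ = 1.9656×10⁻⁵ m/K → total 2.7344×10⁻⁵ m/K
ΔT = g/(α₁L₁+α₂L₂) = 4.40×10⁻³ / 2.7344×10⁻⁵ = 160.91 K
T = 24.9 + 160.91 = 185.81 °C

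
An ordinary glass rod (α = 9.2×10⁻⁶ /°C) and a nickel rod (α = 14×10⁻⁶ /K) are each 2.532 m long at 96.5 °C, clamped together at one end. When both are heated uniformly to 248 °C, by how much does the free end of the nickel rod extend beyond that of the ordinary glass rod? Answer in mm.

1.84 mm

ΔT = 151.5 K
ordinary glass: ΔL = 9.2×10⁻⁶ × 2.532 m × 151.5 = 3.5291×10⁻³ m = 3.5291 mm
nickel: ΔL = 14×10⁻⁶ × 2.532 m × 151.5 = 5.3704×10⁻³ m = 5.3704 mm
difference = 5.3704 − 3.5291 = 1.8413 mm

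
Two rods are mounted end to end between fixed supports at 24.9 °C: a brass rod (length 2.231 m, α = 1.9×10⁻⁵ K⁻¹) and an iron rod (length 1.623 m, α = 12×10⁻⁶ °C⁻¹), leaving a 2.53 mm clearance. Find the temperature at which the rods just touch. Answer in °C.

Gap closes when ΔL₁ + ΔL₂ = 2.53 mm = 2.53×10⁻³ m
(α₁L₁ + α₂L₂)ΔT = g
α₁L₁ + α₂L₂ = 1.9×10⁻⁵×2.231 + 12×10⁻⁶×1.623 = 6.1865×10⁻⁵ m/K
ΔT = 2.53×10⁻³ / 6.1865×10⁻⁵ = 40.895 K
T = 24.9 + 40.895 = 65.795 °C

T = 65.8 °C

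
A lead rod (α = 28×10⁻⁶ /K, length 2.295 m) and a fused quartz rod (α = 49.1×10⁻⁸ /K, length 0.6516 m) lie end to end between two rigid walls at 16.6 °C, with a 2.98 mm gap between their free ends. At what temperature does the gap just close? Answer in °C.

T = 62.7 °C

Gap closes when ΔL₁ + ΔL₂ = 2.98 mm = 2.98×10⁻³ m
(α₁L₁ + α₂L₂)ΔT = g
α₁L₁ + α₂L₂ = 28×10⁻⁶×2.295 + 49.1×10⁻⁸×0.6516 = 6.45799356×10⁻⁵ m/K
ΔT = 2.98×10⁻³ / 6.45799356×10⁻⁵ = 46.144 K
T = 16.6 + 46.144 = 62.744 °C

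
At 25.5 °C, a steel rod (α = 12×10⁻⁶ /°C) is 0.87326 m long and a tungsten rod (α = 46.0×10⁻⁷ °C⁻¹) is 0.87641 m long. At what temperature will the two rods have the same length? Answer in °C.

L₁(1 + α₁ΔT) = L₂(1 + α₂ΔT) ⇒ ΔT = (L₂ − L₁)/(α₁L₁ − α₂L₂)
L₂ − L₁ = 0.87641 − 0.87326 = 3.15×10⁻³ m
α₁L₁ − α₂L₂ = 12×10⁻⁶×0.87326 − 46.0×10⁻⁷×0.87641 = 6.447634×10⁻⁶ m/K
ΔT = 3.15×10⁻³ / 6.447634×10⁻⁶ = 488.551 K
T = 25.5 + 488.551 = 514.051 °C

T = 514.1 °C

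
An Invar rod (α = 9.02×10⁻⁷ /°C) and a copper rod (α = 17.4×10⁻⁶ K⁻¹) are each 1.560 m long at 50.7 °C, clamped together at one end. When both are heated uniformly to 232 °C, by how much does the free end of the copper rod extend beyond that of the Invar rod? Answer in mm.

4.67 mm

ΔT = 181.3 K
Invar: ΔL = 9.02×10⁻⁷ × 1.560 m × 181.3 = 2.5511×10⁻⁴ m = 0.25511 mm
copper: ΔL = 17.4×10⁻⁶ × 1.560 m × 181.3 = 4.9212×10⁻³ m = 4.9212 mm
difference = 4.9212 − 0.25511 = 4.66609 mm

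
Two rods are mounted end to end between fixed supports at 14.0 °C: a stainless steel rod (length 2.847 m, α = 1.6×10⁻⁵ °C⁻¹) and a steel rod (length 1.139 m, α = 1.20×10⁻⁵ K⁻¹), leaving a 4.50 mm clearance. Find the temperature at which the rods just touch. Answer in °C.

T = 90.0 °C

α₁L₁ = 4.5552×10⁻⁵ m/K, α₂L₂ = 1.3668×10⁻⁵ m/K → total 5.922×10⁻⁵ m/K
ΔT = g/(α₁L₁+α₂L₂) = 4.50×10⁻³ / 5.922×10⁻⁵ = 75.988 K
T = 14.0 + 75.988 = 89.988 °C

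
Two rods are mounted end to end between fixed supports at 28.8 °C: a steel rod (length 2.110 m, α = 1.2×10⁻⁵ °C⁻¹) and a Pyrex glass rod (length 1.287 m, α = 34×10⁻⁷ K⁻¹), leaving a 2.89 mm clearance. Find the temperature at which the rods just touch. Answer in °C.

T = 126 °C

Gap closes when ΔL₁ + ΔL₂ = 2.89 mm = 2.89×10⁻³ m
(α₁L₁ + α₂L₂)ΔT = g
α₁L₁ + α₂L₂ = 1.2×10⁻⁵×2.110 + 34×10⁻⁷×1.287 = 2.96958×10⁻⁵ m/K
ΔT = 2.89×10⁻³ / 2.96958×10⁻⁵ = 97.32 K
T = 28.8 + 97.32 = 126.12 °C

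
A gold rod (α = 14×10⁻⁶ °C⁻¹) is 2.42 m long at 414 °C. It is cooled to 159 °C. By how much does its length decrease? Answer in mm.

ΔL = 8.64 mm

|ΔT| = |159 − 414| = 255 K
ΔL = αL₀ΔT = (14×10⁻⁶)(2.42)(255) = 8.64×10⁻³ m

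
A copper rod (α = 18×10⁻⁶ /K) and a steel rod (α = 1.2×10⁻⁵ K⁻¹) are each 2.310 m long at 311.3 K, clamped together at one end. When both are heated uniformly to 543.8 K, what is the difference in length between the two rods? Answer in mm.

3.22 mm

ΔT = 232.5 K
copper: ΔL = 18×10⁻⁶ × 2.310 m × 232.5 = 9.6673×10⁻³ m = 9.6673 mm
steel: ΔL = 1.2×10⁻⁵ × 2.310 m × 232.5 = 6.4449×10⁻³ m = 6.4449 mm
difference = 9.6673 − 6.4449 = 3.2224 mm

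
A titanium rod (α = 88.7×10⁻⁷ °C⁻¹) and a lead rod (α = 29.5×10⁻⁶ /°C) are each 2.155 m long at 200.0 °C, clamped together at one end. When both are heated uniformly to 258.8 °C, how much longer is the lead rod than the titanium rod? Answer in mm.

ΔT = 58.8 K
titanium: ΔL = 88.7×10⁻⁷ × 2.155 m × 58.8 = 1.1240×10⁻³ m = 1.1240 mm
lead: ΔL = 29.5×10⁻⁶ × 2.155 m × 58.8 = 3.7381×10⁻³ m = 3.7381 mm
difference = 3.7381 − 1.1240 = 2.6141 mm

2.61 mm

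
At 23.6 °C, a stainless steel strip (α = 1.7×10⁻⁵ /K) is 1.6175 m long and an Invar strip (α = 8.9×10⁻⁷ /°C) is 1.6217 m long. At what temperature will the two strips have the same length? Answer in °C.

T = 184.8 °C

Equal length when α₁L₁ΔT − α₂L₂ΔT = L₂ − L₁ = 4.20×10⁻³ m
α₁L₁ = 2.74975×10⁻⁵, α₂L₂ = 1.443313×10⁻⁶ → Δ(αL) = 2.6054187×10⁻⁵ m/K
ΔT = 4.20×10⁻³ / 2.6054187×10⁻⁵ = 161.202 K, so T = 23.6 + 161.202 = 184.802 °C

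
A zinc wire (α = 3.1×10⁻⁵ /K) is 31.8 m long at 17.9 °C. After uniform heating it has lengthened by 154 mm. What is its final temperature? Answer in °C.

ΔL = αL₀ΔT ⇒ ΔT = ΔL / (αL₀)
ΔT = 154×10⁻³ m / (3.1×10⁻⁵ × 31.8 m) = 156.22 K
T = 17.9 + 156.22 = 174.12 °C

T = 174 °C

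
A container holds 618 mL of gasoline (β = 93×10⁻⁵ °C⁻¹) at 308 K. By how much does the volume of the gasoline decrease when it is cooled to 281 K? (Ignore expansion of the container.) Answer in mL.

|ΔT| = |281 − 308| = 27 K
ΔV = βV₀ΔT = (93×10⁻⁵)(618)(27) = 15.5 mL

ΔV = 15.5 mL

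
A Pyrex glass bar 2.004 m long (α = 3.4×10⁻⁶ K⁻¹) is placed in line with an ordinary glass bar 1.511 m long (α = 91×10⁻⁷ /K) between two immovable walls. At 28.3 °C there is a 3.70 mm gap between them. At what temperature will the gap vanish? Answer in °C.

T = 208 °C

α₁L₁ = 6.8136×10⁻⁶ m/K, α₂L₂ = 1.37501×10⁻⁵ m/K → total 2.05637×10⁻⁵ m/K
ΔT = g/(α₁L₁+α₂L₂) = 3.70×10⁻³ / 2.05637×10⁻⁵ = 179.93 K
T = 28.3 + 179.93 = 208.23 °C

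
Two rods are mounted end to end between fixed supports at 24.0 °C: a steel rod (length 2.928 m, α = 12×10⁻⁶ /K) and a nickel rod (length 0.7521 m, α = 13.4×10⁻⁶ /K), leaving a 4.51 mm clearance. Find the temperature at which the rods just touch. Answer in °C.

α₁L₁ = 3.5136×10⁻⁵ m/K, α₂L₂ = 1.007814×10⁻⁵ m/K → total 4.521414×10⁻⁵ m/K
ΔT = g/(α₁L₁+α₂L₂) = 4.51×10⁻³ / 4.521414×10⁻⁵ = 99.75 K
T = 24.0 + 99.75 = 123.75 °C

T = 124 °C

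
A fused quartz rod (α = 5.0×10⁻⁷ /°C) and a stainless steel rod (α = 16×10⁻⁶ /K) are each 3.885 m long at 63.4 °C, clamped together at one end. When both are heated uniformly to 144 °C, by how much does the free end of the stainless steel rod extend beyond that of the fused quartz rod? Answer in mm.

ΔT = 80.6 K
fused quartz: ΔL = 5.0×10⁻⁷ × 3.885 m × 80.6 = 1.5657×10⁻⁴ m = 0.15657 mm
stainless steel: ΔL = 16×10⁻⁶ × 3.885 m × 80.6 = 5.0101×10⁻³ m = 5.0101 mm
difference = 5.0101 − 0.15657 = 4.85353 mm

4.85 mm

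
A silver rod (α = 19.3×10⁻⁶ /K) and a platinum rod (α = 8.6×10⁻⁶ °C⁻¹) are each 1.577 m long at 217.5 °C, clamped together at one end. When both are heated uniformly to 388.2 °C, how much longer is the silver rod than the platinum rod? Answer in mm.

ΔT = 170.7 K
silver: ΔL = 19.3×10⁻⁶ × 1.577 m × 170.7 = 5.1954×10⁻³ m = 5.1954 mm
platinum: ΔL = 8.6×10⁻⁶ × 1.577 m × 170.7 = 2.3151×10⁻³ m = 2.3151 mm
difference = 5.1954 − 2.3151 = 2.8803 mm

2.88 mm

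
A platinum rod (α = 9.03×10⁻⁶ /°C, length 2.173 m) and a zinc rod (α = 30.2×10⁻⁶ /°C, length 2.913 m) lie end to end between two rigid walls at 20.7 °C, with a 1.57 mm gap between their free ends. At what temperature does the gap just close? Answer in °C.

Gap closes when ΔL₁ + ΔL₂ = 1.57 mm = 1.57×10⁻³ m
(α₁L₁ + α₂L₂)ΔT = g
α₁L₁ + α₂L₂ = 9.03×10⁻⁶×2.173 + 30.2×10⁻⁶×2.913 = 1.0759479×10⁻⁴ m/K
ΔT = 1.57×10⁻³ / 1.0759479×10⁻⁴ = 14.592 K
T = 20.7 + 14.592 = 35.292 °C

T = 35.3 °C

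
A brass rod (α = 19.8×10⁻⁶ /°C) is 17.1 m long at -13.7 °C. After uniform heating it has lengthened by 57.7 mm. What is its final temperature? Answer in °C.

ΔL = αL₀ΔT ⇒ ΔT = ΔL / (αL₀)
ΔT = 57.7×10⁻³ m / (19.8×10⁻⁶ × 17.1 m) = 170.42 K
T = -13.7 + 170.42 = 156.72 °C

T = 157 °C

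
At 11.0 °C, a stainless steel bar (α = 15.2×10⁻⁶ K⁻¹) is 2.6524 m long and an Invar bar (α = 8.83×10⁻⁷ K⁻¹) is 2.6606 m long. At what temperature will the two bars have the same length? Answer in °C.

L₁(1 + α₁ΔT) = L₂(1 + α₂ΔT) ⇒ ΔT = (L₂ − L₁)/(α₁L₁ − α₂L₂)
L₂ − L₁ = 2.6606 − 2.6524 = 8.20×10⁻³ m
α₁L₁ − α₂L₂ = 15.2×10⁻⁶×2.6524 − 8.83×10⁻⁷×2.6606 = 3.79671702×10⁻⁵ m/K
ΔT = 8.20×10⁻³ / 3.79671702×10⁻⁵ = 215.976 K
T = 11.0 + 215.976 = 226.976 °C

T = 227.0 °C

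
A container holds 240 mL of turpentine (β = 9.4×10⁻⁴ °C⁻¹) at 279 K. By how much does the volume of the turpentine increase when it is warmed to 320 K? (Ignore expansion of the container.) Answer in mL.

ΔV = 9.25 mL

|ΔT| = |320 − 279| = 41 K
ΔV = βV₀ΔT = (9.4×10⁻⁴)(240)(41) = 9.25 mL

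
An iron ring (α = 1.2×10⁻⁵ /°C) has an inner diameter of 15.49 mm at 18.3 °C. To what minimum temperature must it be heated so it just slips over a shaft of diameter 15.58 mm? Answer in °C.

T = 502 °C

Required Δd = 15.58 − 15.49 = 0.09 mm
Δd = αd₀ΔT ⇒ ΔT = Δd/(αd₀) = 0.09 / (1.2×10⁻⁵ × 15.49) = 484.18 K
T_min = 18.3 + 484.18 = 502.48 °C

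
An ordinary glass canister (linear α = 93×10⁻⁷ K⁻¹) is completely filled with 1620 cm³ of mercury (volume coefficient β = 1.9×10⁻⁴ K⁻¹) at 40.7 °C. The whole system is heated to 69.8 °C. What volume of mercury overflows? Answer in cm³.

7.64 cm³

The canister also expands: β_container ≈ 3α = 2.79×10⁻⁵ /K
Net overflow = V₀(β_liq − 3α_cont)ΔT
β − 3α = 1.90×10⁻⁴ − 2.79×10⁻⁵ = 1.621×10⁻⁴ /K; ΔT = 29.1 K
ΔV = 1620 × 1.621×10⁻⁴ × 29.1 = 7.64 cm³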